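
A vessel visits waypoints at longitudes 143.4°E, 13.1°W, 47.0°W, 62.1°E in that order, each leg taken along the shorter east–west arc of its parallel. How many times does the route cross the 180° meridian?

Leg 1: +143.4° → -13.1°, shortest Δλ = -156.5° (west) — does not cross 180°.
Leg 2: -13.1° → -47.0°, shortest Δλ = -33.9° (west) — does not cross 180°.
Leg 3: -47.0° → +62.1°, shortest Δλ = 109.1° (east) — does not cross 180°.
Total crossings: 0.

0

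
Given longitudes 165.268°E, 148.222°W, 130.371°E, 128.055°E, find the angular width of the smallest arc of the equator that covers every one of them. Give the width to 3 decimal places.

83.723°

Sort the longitudes: -148.222°, +128.055°, +130.371°, +165.268°.
Eastward gaps between consecutive values (wrapping around): 276.277°, 2.316°, 34.897°, 46.510°.
Largest gap = 276.277° ⇒ minimal covering band is its complement: 360° − 276.277° = 83.723°.
Band runs from +128.055° eastward to -148.222°, crossing the antimeridian.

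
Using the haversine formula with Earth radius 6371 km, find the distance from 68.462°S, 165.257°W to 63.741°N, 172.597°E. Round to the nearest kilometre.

14804 km

Δλ = 172.597 − -165.257 = 337.854°; wrapped into (−180°, 180°]: -22.146°.
Δφ = 63.741 − -68.462 = 132.203°.
a = sin²(Δφ/2) + cos φ₁ · cos φ₂ · sin²(Δλ/2) = 0.841871.
c = 2·atan2(√a, √(1−a)) = 2.32367 rad → d = 6371·c ≈ 14804.13 km.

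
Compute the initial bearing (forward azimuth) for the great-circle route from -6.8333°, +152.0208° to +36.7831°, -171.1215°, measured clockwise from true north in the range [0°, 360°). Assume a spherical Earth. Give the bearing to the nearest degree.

Δλ = -171.1215 − 152.0208 = -323.1423°; wrapped into (−180°, 180°]: 36.8577°.
θ = atan2( sin Δλ · cos φ₂ , cos φ₁ · sin φ₂ − sin φ₁ · cos φ₂ · cos Δλ )
  = atan2(0.48041, 0.67078) = 35.610° → normalised to [0°, 360°): 35.610°.

36°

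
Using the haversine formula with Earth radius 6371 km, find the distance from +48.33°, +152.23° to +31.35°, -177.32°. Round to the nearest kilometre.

3179 km

Δλ = -177.32 − 152.23 = -329.55°; wrapped into (−180°, 180°]: 30.45°.
Δφ = 31.35 − 48.33 = -16.98°.
a = sin²(Δφ/2) + cos φ₁ · cos φ₂ · sin²(Δλ/2) = 0.060953.
c = 2·atan2(√a, √(1−a)) = 0.49893 rad → d = 6371·c ≈ 3178.69 km.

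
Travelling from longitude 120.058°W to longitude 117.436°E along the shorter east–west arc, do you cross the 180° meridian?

Naïve |117.436 − -120.058| = 237.494° > 180°, so the shorter arc goes the other way round — across 180°.
Signed shortest Δλ = ((117.436 − -120.058 + 180) mod 360) − 180 = -122.506°.
Going west by 122.506° from -120.058° passes through 180° before reaching +117.436°.

Yes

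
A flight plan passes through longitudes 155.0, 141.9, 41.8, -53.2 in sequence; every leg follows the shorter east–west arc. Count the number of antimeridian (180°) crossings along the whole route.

Leg 1: +155.0° → +141.9°, shortest Δλ = -13.1° (west) — does not cross 180°.
Leg 2: +141.9° → +41.8°, shortest Δλ = -100.1° (west) — does not cross 180°.
Leg 3: +41.8° → -53.2°, shortest Δλ = -95.0° (west) — does not cross 180°.
Total crossings: 0.

0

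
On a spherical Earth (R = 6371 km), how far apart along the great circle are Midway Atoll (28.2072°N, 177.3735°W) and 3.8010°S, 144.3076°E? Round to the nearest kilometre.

5428 km

Δλ = 144.3076 − -177.3735 = 321.6811°; wrapped into (−180°, 180°]: -38.3189°.
Δφ = -3.8010 − 28.2072 = -32.0082°.
a = sin²(Δφ/2) + cos φ₁ · cos φ₂ · sin²(Δλ/2) = 0.170727.
c = 2·atan2(√a, √(1−a)) = 0.85191 rad → d = 6371·c ≈ 5427.53 km.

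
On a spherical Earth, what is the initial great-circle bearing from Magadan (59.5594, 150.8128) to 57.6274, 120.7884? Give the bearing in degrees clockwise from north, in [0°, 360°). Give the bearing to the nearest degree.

Δλ = 120.7884 − 150.8128 = -30.0244°.
θ = atan2( sin Δλ · cos φ₂ , cos φ₁ · sin φ₂ − sin φ₁ · cos φ₂ · cos Δλ )
  = atan2(-0.26791, 0.02823) = -83.985° → normalised to [0°, 360°): 276.015°.

276°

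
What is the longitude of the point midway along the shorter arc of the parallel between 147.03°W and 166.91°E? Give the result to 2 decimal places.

Signed shortest Δλ from -147.03° to +166.91° is -46.06°.
Midpoint longitude = -147.03° + (-46.06°)/2 = -147.03° − 23.03° = -170.06°.
(The naïve average (-147.03 + +166.91)/2 = 9.94° is on the wrong side of the globe.)

170.06°W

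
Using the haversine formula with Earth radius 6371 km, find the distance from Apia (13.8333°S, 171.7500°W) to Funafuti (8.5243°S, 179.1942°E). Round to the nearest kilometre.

1150 km

Δλ = 179.1942 − -171.7500 = 350.9442°; wrapped into (−180°, 180°]: -9.0558°.
Δφ = -8.5243 − -13.8333 = 5.3090°.
a = sin²(Δφ/2) + cos φ₁ · cos φ₂ · sin²(Δλ/2) = 0.008130.
c = 2·atan2(√a, √(1−a)) = 0.18057 rad → d = 6371·c ≈ 1150.43 km.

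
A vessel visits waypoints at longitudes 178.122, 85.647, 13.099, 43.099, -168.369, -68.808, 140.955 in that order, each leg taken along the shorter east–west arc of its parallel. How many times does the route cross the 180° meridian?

2

Leg 1: +178.122° → +85.647°, shortest Δλ = -92.475° (west) — does not cross 180°.
Leg 2: +85.647° → +13.099°, shortest Δλ = -72.548° (west) — does not cross 180°.
Leg 3: +13.099° → +43.099°, shortest Δλ = 30.0° (east) — does not cross 180°.
Leg 4: +43.099° → -168.369°, shortest Δλ = 148.532° (east) — crosses 180°.
Leg 5: -168.369° → -68.808°, shortest Δλ = 99.561° (east) — does not cross 180°.
Leg 6: -68.808° → +140.955°, shortest Δλ = -150.237° (west) — crosses 180°.
Total crossings: 2.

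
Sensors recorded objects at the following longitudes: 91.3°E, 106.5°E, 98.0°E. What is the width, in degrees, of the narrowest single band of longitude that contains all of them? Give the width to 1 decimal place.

Sort the longitudes: +91.3°, +98.0°, +106.5°.
Eastward gaps between consecutive values (wrapping around): 6.7°, 8.5°, 344.8°.
Largest gap = 344.8° ⇒ minimal covering band is its complement: 360° − 344.8° = 15.2°.
Band runs from +91.3° eastward to +106.5°.

15.2°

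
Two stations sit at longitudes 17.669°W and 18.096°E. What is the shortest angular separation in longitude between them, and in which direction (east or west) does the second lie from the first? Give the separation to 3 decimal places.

35.765° east

Raw difference: 18.096 − -17.669 = 35.765°.
Normalise into (−180°, 180°]: 35.765° stays 35.765°.
Positive ⇒ the second point lies to the east; separation 35.765°.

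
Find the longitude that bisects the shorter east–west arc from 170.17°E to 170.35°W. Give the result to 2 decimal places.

Signed shortest Δλ from +170.17° to -170.35° is +19.48°.
Midpoint longitude = +170.17° + (+19.48°)/2 = +170.17° + 9.74° = +179.91°.
(The naïve average (+170.17 + -170.35)/2 = -0.09° is on the wrong side of the globe.)

179.91°E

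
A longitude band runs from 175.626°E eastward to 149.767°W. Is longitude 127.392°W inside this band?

No

Band width going east from +175.626° to -149.767°: ((-149.767 − 175.626) mod 360) = 34.607°.
Offset of -127.392° east of the west edge: ((-127.392 − 175.626) mod 360) = 56.982°.
56.982° > 34.607° ⇒ outside.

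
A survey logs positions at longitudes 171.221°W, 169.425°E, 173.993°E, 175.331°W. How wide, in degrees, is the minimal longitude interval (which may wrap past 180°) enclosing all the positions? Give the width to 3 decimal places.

19.354°

Sort the longitudes: -175.331°, -171.221°, +169.425°, +173.993°.
Eastward gaps between consecutive values (wrapping around): 4.110°, 340.646°, 4.568°, 10.676°.
Largest gap = 340.646° ⇒ minimal covering band is its complement: 360° − 340.646° = 19.354°.
Band runs from +169.425° eastward to -171.221°, crossing the antimeridian.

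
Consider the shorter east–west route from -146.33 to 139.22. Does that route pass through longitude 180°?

Naïve |139.22 − -146.33| = 285.55° > 180°, so the shorter arc goes the other way round — across 180°.
Signed shortest Δλ = ((139.22 − -146.33 + 180) mod 360) − 180 = -74.45°.
Going west by 74.45° from -146.33° passes through 180° before reaching +139.22°.

Yes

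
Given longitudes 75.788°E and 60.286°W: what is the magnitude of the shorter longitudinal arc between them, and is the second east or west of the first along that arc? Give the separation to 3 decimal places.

136.074° west

Raw difference: -60.286 − 75.788 = -136.074°.
Normalise into (−180°, 180°]: -136.074° stays -136.074°.
Negative ⇒ the second point lies to the west; separation 136.074°.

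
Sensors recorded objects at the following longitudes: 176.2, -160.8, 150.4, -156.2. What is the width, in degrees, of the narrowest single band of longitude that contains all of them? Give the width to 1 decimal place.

53.4°

Sort the longitudes: -160.8°, -156.2°, +150.4°, +176.2°.
Eastward gaps between consecutive values (wrapping around): 4.6°, 306.6°, 25.8°, 23.0°.
Largest gap = 306.6° ⇒ minimal covering band is its complement: 360° − 306.6° = 53.4°.
Band runs from +150.4° eastward to -156.2°, crossing the antimeridian.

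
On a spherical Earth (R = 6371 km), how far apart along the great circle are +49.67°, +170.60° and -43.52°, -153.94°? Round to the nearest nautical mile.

5896 nmi

Δλ = -153.94 − 170.60 = -324.54°; wrapped into (−180°, 180°]: 35.46°.
Δφ = -43.52 − 49.67 = -93.19°.
a = sin²(Δφ/2) + cos φ₁ · cos φ₂ · sin²(Δλ/2) = 0.571346.
c = 2·atan2(√a, √(1−a)) = 1.71398 rad → d = 6371·c ≈ 10919.75 km ≈ 5896.19 nmi.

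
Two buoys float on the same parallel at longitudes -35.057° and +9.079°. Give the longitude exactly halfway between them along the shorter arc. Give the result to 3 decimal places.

Signed shortest Δλ from -35.057° to +9.079° is +44.136°.
Midpoint longitude = -35.057° + (+44.136°)/2 = -35.057° + 22.068° = -12.989°.

-12.989°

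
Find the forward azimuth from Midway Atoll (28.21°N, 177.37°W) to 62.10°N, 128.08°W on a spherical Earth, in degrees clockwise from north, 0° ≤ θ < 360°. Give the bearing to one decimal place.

29.2°

Δλ = -128.08 − -177.37 = 49.29°.
θ = atan2( sin Δλ · cos φ₂ , cos φ₁ · sin φ₂ − sin φ₁ · cos φ₂ · cos Δλ )
  = atan2(0.35470, 0.63452) = 29.205° → normalised to [0°, 360°): 29.205°.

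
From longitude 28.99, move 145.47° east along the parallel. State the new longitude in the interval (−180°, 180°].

+174.46°

Start at +28.99°; shift +145.47° → +174.46°.
+174.46° already lies in (−180°, 180°].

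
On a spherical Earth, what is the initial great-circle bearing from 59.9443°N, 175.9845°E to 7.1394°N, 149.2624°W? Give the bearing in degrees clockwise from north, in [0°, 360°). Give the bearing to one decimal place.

Δλ = -149.2624 − 175.9845 = -325.2469°; wrapped into (−180°, 180°]: 34.7531°.
θ = atan2( sin Δλ · cos φ₂ , cos φ₁ · sin φ₂ − sin φ₁ · cos φ₂ · cos Δλ )
  = atan2(0.56562, -0.64338) = 138.680° → normalised to [0°, 360°): 138.680°.

138.7°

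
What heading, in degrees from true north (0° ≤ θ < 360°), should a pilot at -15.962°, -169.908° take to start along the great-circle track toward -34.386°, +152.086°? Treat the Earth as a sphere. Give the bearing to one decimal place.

Δλ = 152.086 − -169.908 = 321.994°; wrapped into (−180°, 180°]: -38.006°.
θ = atan2( sin Δλ · cos φ₂ , cos φ₁ · sin φ₂ − sin φ₁ · cos φ₂ · cos Δλ )
  = atan2(-0.50814, -0.36417) = -125.628° → normalised to [0°, 360°): 234.372°.

234.4°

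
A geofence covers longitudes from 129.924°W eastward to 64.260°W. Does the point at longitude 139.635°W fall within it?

No

Band width going east from -129.924° to -64.260°: ((-64.260 − -129.924) mod 360) = 65.664°.
Offset of -139.635° east of the west edge: ((-139.635 − -129.924) mod 360) = 350.289°.
350.289° > 65.664° ⇒ outside.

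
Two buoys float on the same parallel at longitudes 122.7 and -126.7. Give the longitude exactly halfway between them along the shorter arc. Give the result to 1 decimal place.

+178.0°

Signed shortest Δλ from +122.7° to -126.7° is +110.6°.
Midpoint longitude = +122.7° + (+110.6°)/2 = +122.7° + 55.3° = +178.0°.
(The naïve average (+122.7 + -126.7)/2 = -2.0° is on the wrong side of the globe.)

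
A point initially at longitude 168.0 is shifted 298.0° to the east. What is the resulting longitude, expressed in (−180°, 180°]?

+106.0°

Start at +168.0°; shift +298.0° → +466.0°.
+466.0° lies outside (−180°, 180°]; subtract 360° → +106.0°.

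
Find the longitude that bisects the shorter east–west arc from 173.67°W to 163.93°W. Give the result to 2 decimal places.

168.80°W

Signed shortest Δλ from -173.67° to -163.93° is +9.74°.
Midpoint longitude = -173.67° + (+9.74°)/2 = -173.67° + 4.87° = -168.80°.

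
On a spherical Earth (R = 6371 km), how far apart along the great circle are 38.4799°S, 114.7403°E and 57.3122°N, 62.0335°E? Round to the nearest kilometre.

Δλ = 62.0335 − 114.7403 = -52.7068°.
Δφ = 57.3122 − -38.4799 = 95.7921°.
a = sin²(Δφ/2) + cos φ₁ · cos φ₂ · sin²(Δλ/2) = 0.633768.
c = 2·atan2(√a, √(1−a)) = 1.84163 rad → d = 6371·c ≈ 11733.04 km.

11733 km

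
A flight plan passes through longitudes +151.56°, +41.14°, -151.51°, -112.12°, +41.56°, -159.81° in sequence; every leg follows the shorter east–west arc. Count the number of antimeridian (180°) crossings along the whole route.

Leg 1: +151.56° → +41.14°, shortest Δλ = -110.42° (west) — does not cross 180°.
Leg 2: +41.14° → -151.51°, shortest Δλ = 167.35° (east) — crosses 180°.
Leg 3: -151.51° → -112.12°, shortest Δλ = 39.39° (east) — does not cross 180°.
Leg 4: -112.12° → +41.56°, shortest Δλ = 153.68° (east) — does not cross 180°.
Leg 5: +41.56° → -159.81°, shortest Δλ = 158.63° (east) — crosses 180°.
Total crossings: 2.

2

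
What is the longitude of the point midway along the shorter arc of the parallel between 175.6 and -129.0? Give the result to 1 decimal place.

Signed shortest Δλ from +175.6° to -129.0° is +55.4°.
Midpoint longitude = +175.6° + (+55.4°)/2 = +175.6° + 27.7° = +203.3°.
Normalise into (−180°, 180°]: -156.7°.
(The naïve average (+175.6 + -129.0)/2 = 23.3° is on the wrong side of the globe.)

-156.7°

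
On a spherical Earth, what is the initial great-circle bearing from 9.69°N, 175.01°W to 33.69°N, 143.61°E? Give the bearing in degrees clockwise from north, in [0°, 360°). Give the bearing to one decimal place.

Δλ = 143.61 − -175.01 = 318.62°; wrapped into (−180°, 180°]: -41.38°.
θ = atan2( sin Δλ · cos φ₂ , cos φ₁ · sin φ₂ − sin φ₁ · cos φ₂ · cos Δλ )
  = atan2(-0.55003, 0.44170) = -51.234° → normalised to [0°, 360°): 308.766°.

308.8°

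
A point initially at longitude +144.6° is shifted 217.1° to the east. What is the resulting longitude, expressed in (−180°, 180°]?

+1.7°

Start at +144.6°; shift +217.1° → +361.7°.
+361.7° lies outside (−180°, 180°]; subtract 360° → +1.7°.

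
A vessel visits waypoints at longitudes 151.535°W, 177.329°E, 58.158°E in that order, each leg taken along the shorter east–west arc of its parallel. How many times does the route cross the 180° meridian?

1

Leg 1: -151.535° → +177.329°, shortest Δλ = -31.136° (west) — crosses 180°.
Leg 2: +177.329° → +58.158°, shortest Δλ = -119.171° (west) — does not cross 180°.
Total crossings: 1.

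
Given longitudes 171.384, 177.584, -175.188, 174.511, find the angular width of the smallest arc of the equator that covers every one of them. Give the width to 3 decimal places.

Sort the longitudes: -175.188°, +171.384°, +174.511°, +177.584°.
Eastward gaps between consecutive values (wrapping around): 346.572°, 3.127°, 3.073°, 7.228°.
Largest gap = 346.572° ⇒ minimal covering band is its complement: 360° − 346.572° = 13.428°.
Band runs from +171.384° eastward to -175.188°, crossing the antimeridian.

13.428°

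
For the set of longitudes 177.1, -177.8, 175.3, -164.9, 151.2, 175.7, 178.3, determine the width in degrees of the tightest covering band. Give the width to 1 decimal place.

43.9°

Sort the longitudes: -177.8°, -164.9°, +151.2°, +175.3°, +175.7°, +177.1°, +178.3°.
Eastward gaps between consecutive values (wrapping around): 12.9°, 316.1°, 24.1°, 0.4°, 1.4°, 1.2°, 3.9°.
Largest gap = 316.1° ⇒ minimal covering band is its complement: 360° − 316.1° = 43.9°.
Band runs from +151.2° eastward to -164.9°, crossing the antimeridian.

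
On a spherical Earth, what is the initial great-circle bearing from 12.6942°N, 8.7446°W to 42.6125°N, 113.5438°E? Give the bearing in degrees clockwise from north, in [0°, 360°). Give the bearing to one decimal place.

39.8°

Δλ = 113.5438 − -8.7446 = 122.2884°.
θ = atan2( sin Δλ · cos φ₂ , cos φ₁ · sin φ₂ − sin φ₁ · cos φ₂ · cos Δλ )
  = atan2(0.62215, 0.74688) = 39.794° → normalised to [0°, 360°): 39.794°.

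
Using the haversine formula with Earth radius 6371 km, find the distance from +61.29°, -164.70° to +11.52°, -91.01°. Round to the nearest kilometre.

Δλ = -91.01 − -164.70 = 73.69°.
Δφ = 11.52 − 61.29 = -49.77°.
a = sin²(Δφ/2) + cos φ₁ · cos φ₂ · sin²(Δλ/2) = 0.346327.
c = 2·atan2(√a, √(1−a)) = 1.25839 rad → d = 6371·c ≈ 8017.22 km.

8017 km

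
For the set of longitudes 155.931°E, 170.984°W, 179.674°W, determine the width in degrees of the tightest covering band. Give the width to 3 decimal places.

33.085°

Sort the longitudes: -179.674°, -170.984°, +155.931°.
Eastward gaps between consecutive values (wrapping around): 8.690°, 326.915°, 24.395°.
Largest gap = 326.915° ⇒ minimal covering band is its complement: 360° − 326.915° = 33.085°.
Band runs from +155.931° eastward to -170.984°, crossing the antimeridian.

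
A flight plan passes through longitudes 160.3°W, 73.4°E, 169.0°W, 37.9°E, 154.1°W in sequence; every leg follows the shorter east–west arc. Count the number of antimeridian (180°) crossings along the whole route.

Leg 1: -160.3° → +73.4°, shortest Δλ = -126.3° (west) — crosses 180°.
Leg 2: +73.4° → -169.0°, shortest Δλ = 117.6° (east) — crosses 180°.
Leg 3: -169.0° → +37.9°, shortest Δλ = -153.1° (west) — crosses 180°.
Leg 4: +37.9° → -154.1°, shortest Δλ = 168.0° (east) — crosses 180°.
Total crossings: 4.

4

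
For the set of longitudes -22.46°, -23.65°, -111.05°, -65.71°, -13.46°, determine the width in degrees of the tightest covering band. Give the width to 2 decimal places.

97.59°

Sort the longitudes: -111.05°, -65.71°, -23.65°, -22.46°, -13.46°.
Eastward gaps between consecutive values (wrapping around): 45.34°, 42.06°, 1.19°, 9.00°, 262.41°.
Largest gap = 262.41° ⇒ minimal covering band is its complement: 360° − 262.41° = 97.59°.
Band runs from -111.05° eastward to -13.46°.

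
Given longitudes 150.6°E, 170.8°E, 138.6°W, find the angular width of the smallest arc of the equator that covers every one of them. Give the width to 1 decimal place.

Sort the longitudes: -138.6°, +150.6°, +170.8°.
Eastward gaps between consecutive values (wrapping around): 289.2°, 20.2°, 50.6°.
Largest gap = 289.2° ⇒ minimal covering band is its complement: 360° − 289.2° = 70.8°.
Band runs from +150.6° eastward to -138.6°, crossing the antimeridian.

70.8°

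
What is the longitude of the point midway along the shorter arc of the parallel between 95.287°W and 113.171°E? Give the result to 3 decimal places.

Signed shortest Δλ from -95.287° to +113.171° is -151.542°.
Midpoint longitude = -95.287° + (-151.542°)/2 = -95.287° − 75.771° = -171.058°.
(The naïve average (-95.287 + +113.171)/2 = 8.942° is on the wrong side of the globe.)

171.058°W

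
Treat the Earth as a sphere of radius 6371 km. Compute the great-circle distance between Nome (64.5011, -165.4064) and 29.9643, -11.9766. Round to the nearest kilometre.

Δλ = -11.9766 − -165.4064 = 153.4298°.
Δφ = 29.9643 − 64.5011 = -34.5368°.
a = sin²(Δφ/2) + cos φ₁ · cos φ₂ · sin²(Δλ/2) = 0.441377.
c = 2·atan2(√a, √(1−a)) = 1.45328 rad → d = 6371·c ≈ 9258.85 km.

9259 km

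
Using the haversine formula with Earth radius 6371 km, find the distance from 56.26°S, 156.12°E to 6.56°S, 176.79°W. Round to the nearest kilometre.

6017 km

Δλ = -176.79 − 156.12 = -332.91°; wrapped into (−180°, 180°]: 27.09°.
Δφ = -6.56 − -56.26 = 49.70°.
a = sin²(Δφ/2) + cos φ₁ · cos φ₂ · sin²(Δλ/2) = 0.206873.
c = 2·atan2(√a, √(1−a)) = 0.94437 rad → d = 6371·c ≈ 6016.57 km.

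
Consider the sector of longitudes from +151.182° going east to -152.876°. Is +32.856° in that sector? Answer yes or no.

No

Band width going east from +151.182° to -152.876°: ((-152.876 − 151.182) mod 360) = 55.942°.
Offset of +32.856° east of the west edge: ((32.856 − 151.182) mod 360) = 241.674°.
241.674° > 55.942° ⇒ outside.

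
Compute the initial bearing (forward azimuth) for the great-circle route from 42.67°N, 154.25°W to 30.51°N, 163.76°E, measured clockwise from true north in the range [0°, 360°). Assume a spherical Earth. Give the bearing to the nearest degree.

Δλ = 163.76 − -154.25 = 318.01°; wrapped into (−180°, 180°]: -41.99°.
θ = atan2( sin Δλ · cos φ₂ , cos φ₁ · sin φ₂ − sin φ₁ · cos φ₂ · cos Δλ )
  = atan2(-0.57637, -0.06073) = -96.014° → normalised to [0°, 360°): 263.986°.

264°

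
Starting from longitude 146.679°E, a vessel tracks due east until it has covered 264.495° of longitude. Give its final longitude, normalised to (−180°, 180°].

Start at +146.679°; shift +264.495° → +411.174°.
+411.174° lies outside (−180°, 180°]; subtract 360° → +51.174°.

51.174°E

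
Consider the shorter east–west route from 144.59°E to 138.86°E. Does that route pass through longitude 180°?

No

Signed shortest Δλ = ((138.86 − 144.59 + 180) mod 360) − 180 = -5.73°.
Going west by 5.73° from +144.59° reaches +138.86° without touching 180°.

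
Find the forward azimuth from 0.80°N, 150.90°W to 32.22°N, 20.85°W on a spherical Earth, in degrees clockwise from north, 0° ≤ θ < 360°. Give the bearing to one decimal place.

50.1°

Δλ = -20.85 − -150.90 = 130.05°.
θ = atan2( sin Δλ · cos φ₂ , cos φ₁ · sin φ₂ − sin φ₁ · cos φ₂ · cos Δλ )
  = atan2(0.64760, 0.54072) = 50.140° → normalised to [0°, 360°): 50.140°.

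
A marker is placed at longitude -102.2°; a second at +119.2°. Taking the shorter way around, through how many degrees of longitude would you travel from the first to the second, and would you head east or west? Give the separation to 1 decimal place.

Raw difference: 119.2 − -102.2 = 221.4°.
Normalise into (−180°, 180°]: 221.4° − 360° = -138.6°.
Negative ⇒ the second point lies to the west; separation 138.6°.

138.6° west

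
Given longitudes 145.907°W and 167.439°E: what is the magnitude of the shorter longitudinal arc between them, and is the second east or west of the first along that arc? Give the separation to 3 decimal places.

46.654° west

Raw difference: 167.439 − -145.907 = 313.346°.
Normalise into (−180°, 180°]: 313.346° − 360° = -46.654°.
Negative ⇒ the second point lies to the west; separation 46.654°.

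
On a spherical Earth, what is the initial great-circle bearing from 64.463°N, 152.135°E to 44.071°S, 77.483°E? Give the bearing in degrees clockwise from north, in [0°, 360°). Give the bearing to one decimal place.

Δλ = 77.483 − 152.135 = -74.652°.
θ = atan2( sin Δλ · cos φ₂ , cos φ₁ · sin φ₂ − sin φ₁ · cos φ₂ · cos Δλ )
  = atan2(-0.69285, -0.47144) = -124.232° → normalised to [0°, 360°): 235.768°.

235.8°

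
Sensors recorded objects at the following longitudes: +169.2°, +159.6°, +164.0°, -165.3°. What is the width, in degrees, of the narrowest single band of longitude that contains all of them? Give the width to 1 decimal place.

Sort the longitudes: -165.3°, +159.6°, +164.0°, +169.2°.
Eastward gaps between consecutive values (wrapping around): 324.9°, 4.4°, 5.2°, 25.5°.
Largest gap = 324.9° ⇒ minimal covering band is its complement: 360° − 324.9° = 35.1°.
Band runs from +159.6° eastward to -165.3°, crossing the antimeridian.

35.1°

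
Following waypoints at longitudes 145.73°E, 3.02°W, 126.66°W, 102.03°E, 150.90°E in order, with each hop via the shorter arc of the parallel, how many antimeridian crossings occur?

1

Leg 1: +145.73° → -3.02°, shortest Δλ = -148.75° (west) — does not cross 180°.
Leg 2: -3.02° → -126.66°, shortest Δλ = -123.64° (west) — does not cross 180°.
Leg 3: -126.66° → +102.03°, shortest Δλ = -131.31° (west) — crosses 180°.
Leg 4: +102.03° → +150.90°, shortest Δλ = 48.87° (east) — does not cross 180°.
Total crossings: 1.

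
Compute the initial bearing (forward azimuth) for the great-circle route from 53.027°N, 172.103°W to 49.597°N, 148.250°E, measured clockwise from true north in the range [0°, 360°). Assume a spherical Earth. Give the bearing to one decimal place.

Δλ = 148.250 − -172.103 = 320.353°; wrapped into (−180°, 180°]: -39.647°.
θ = atan2( sin Δλ · cos φ₂ , cos φ₁ · sin φ₂ − sin φ₁ · cos φ₂ · cos Δλ )
  = atan2(-0.41356, 0.05928) = -81.843° → normalised to [0°, 360°): 278.157°.

278.2°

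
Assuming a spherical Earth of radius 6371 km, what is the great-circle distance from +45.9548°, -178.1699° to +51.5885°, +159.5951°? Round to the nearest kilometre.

Δλ = 159.5951 − -178.1699 = 337.7650°; wrapped into (−180°, 180°]: -22.2350°.
Δφ = 51.5885 − 45.9548 = 5.6337°.
a = sin²(Δφ/2) + cos φ₁ · cos φ₂ · sin²(Δλ/2) = 0.018475.
c = 2·atan2(√a, √(1−a)) = 0.27269 rad → d = 6371·c ≈ 1737.30 km.

1737 km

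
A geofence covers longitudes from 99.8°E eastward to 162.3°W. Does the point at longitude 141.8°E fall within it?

Yes

Band width going east from +99.8° to -162.3°: ((-162.3 − 99.8) mod 360) = 97.9°.
Offset of +141.8° east of the west edge: ((141.8 − 99.8) mod 360) = 42.0°.
42.0° ≤ 97.9° ⇒ inside.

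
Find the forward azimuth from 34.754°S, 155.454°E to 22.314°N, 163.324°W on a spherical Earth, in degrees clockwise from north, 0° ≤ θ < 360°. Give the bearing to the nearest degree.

41°

Δλ = -163.324 − 155.454 = -318.778°; wrapped into (−180°, 180°]: 41.222°.
θ = atan2( sin Δλ · cos φ₂ , cos φ₁ · sin φ₂ − sin φ₁ · cos φ₂ · cos Δλ )
  = atan2(0.60963, 0.70861) = 40.706° → normalised to [0°, 360°): 40.706°.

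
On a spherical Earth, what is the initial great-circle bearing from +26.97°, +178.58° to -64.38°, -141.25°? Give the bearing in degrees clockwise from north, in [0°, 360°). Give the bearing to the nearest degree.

164°

Δλ = -141.25 − 178.58 = -319.83°; wrapped into (−180°, 180°]: 40.17°.
θ = atan2( sin Δλ · cos φ₂ , cos φ₁ · sin φ₂ − sin φ₁ · cos φ₂ · cos Δλ )
  = atan2(0.27892, -0.95347) = 163.694° → normalised to [0°, 360°): 163.694°.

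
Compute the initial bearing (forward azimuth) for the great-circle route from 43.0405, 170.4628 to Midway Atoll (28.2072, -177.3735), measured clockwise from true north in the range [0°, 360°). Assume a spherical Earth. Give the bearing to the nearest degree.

143°

Δλ = -177.3735 − 170.4628 = -347.8363°; wrapped into (−180°, 180°]: 12.1637°.
θ = atan2( sin Δλ · cos φ₂ , cos φ₁ · sin φ₂ − sin φ₁ · cos φ₂ · cos Δλ )
  = atan2(0.18568, -0.24250) = 142.559° → normalised to [0°, 360°): 142.559°.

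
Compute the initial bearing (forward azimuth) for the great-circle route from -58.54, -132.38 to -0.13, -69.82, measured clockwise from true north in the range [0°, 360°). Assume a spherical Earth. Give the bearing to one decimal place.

Δλ = -69.82 − -132.38 = 62.56°.
θ = atan2( sin Δλ · cos φ₂ , cos φ₁ · sin φ₂ − sin φ₁ · cos φ₂ · cos Δλ )
  = atan2(0.88749, 0.39190) = 66.175° → normalised to [0°, 360°): 66.175°.

66.2°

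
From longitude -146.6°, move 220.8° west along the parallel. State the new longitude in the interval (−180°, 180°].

-7.4°

Start at -146.6°; shift −220.8° → -367.4°.
-367.4° lies outside (−180°, 180°]; add 360° → -7.4°.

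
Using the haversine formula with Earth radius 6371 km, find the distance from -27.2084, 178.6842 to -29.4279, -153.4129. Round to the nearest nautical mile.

1477 nmi

Δλ = -153.4129 − 178.6842 = -332.0971°; wrapped into (−180°, 180°]: 27.9029°.
Δφ = -29.4279 − -27.2084 = -2.2195°.
a = sin²(Δφ/2) + cos φ₁ · cos φ₂ · sin²(Δλ/2) = 0.045402.
c = 2·atan2(√a, √(1−a)) = 0.42945 rad → d = 6371·c ≈ 2736.01 km ≈ 1477.32 nmi.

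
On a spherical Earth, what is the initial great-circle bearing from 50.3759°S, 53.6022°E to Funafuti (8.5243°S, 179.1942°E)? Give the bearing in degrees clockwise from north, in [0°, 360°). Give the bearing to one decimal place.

123.8°

Δλ = 179.1942 − 53.6022 = 125.5920°.
θ = atan2( sin Δλ · cos φ₂ , cos φ₁ · sin φ₂ − sin φ₁ · cos φ₂ · cos Δλ )
  = atan2(0.80420, -0.53787) = 123.776° → normalised to [0°, 360°): 123.776°.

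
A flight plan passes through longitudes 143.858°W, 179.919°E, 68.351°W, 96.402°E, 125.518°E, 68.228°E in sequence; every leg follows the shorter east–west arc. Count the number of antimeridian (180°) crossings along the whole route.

2

Leg 1: -143.858° → +179.919°, shortest Δλ = -36.223° (west) — crosses 180°.
Leg 2: +179.919° → -68.351°, shortest Δλ = 111.73° (east) — crosses 180°.
Leg 3: -68.351° → +96.402°, shortest Δλ = 164.753° (east) — does not cross 180°.
Leg 4: +96.402° → +125.518°, shortest Δλ = 29.116° (east) — does not cross 180°.
Leg 5: +125.518° → +68.228°, shortest Δλ = -57.29° (west) — does not cross 180°.
Total crossings: 2.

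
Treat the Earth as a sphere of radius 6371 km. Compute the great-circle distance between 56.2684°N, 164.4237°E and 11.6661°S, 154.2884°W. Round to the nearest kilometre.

Δλ = -154.2884 − 164.4237 = -318.7121°; wrapped into (−180°, 180°]: 41.2879°.
Δφ = -11.6661 − 56.2684 = -67.9345°.
a = sin²(Δφ/2) + cos φ₁ · cos φ₂ · sin²(Δλ/2) = 0.379764.
c = 2·atan2(√a, √(1−a)) = 1.32794 rad → d = 6371·c ≈ 8460.34 km.

8460 km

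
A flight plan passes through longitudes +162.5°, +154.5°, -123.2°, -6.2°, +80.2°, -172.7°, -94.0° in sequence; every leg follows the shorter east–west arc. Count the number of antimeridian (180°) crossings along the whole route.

2

Leg 1: +162.5° → +154.5°, shortest Δλ = -8.0° (west) — does not cross 180°.
Leg 2: +154.5° → -123.2°, shortest Δλ = 82.3° (east) — crosses 180°.
Leg 3: -123.2° → -6.2°, shortest Δλ = 117.0° (east) — does not cross 180°.
Leg 4: -6.2° → +80.2°, shortest Δλ = 86.4° (east) — does not cross 180°.
Leg 5: +80.2° → -172.7°, shortest Δλ = 107.1° (east) — crosses 180°.
Leg 6: -172.7° → -94.0°, shortest Δλ = 78.7° (east) — does not cross 180°.
Total crossings: 2.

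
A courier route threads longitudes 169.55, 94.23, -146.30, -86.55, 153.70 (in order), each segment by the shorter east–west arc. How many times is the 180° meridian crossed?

2

Leg 1: +169.55° → +94.23°, shortest Δλ = -75.32° (west) — does not cross 180°.
Leg 2: +94.23° → -146.30°, shortest Δλ = 119.47° (east) — crosses 180°.
Leg 3: -146.30° → -86.55°, shortest Δλ = 59.75° (east) — does not cross 180°.
Leg 4: -86.55° → +153.70°, shortest Δλ = -119.75° (west) — crosses 180°.
Total crossings: 2.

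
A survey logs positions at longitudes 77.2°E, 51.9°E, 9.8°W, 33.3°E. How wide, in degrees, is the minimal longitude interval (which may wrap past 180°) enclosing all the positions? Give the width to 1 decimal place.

Sort the longitudes: -9.8°, +33.3°, +51.9°, +77.2°.
Eastward gaps between consecutive values (wrapping around): 43.1°, 18.6°, 25.3°, 273.0°.
Largest gap = 273.0° ⇒ minimal covering band is its complement: 360° − 273.0° = 87.0°.
Band runs from -9.8° eastward to +77.2°.

87.0°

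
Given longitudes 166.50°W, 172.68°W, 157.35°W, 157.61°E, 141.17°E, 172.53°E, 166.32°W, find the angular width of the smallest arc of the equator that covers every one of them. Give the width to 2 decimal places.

Sort the longitudes: -172.68°, -166.50°, -166.32°, -157.35°, +141.17°, +157.61°, +172.53°.
Eastward gaps between consecutive values (wrapping around): 6.18°, 0.18°, 8.97°, 298.52°, 16.44°, 14.92°, 14.79°.
Largest gap = 298.52° ⇒ minimal covering band is its complement: 360° − 298.52° = 61.48°.
Band runs from +141.17° eastward to -157.35°, crossing the antimeridian.

61.48°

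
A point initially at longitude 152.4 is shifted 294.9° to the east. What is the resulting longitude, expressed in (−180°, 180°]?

+87.3°

Start at +152.4°; shift +294.9° → +447.3°.
+447.3° lies outside (−180°, 180°]; subtract 360° → +87.3°.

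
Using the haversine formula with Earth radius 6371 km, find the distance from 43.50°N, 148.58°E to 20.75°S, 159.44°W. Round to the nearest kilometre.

Δλ = -159.44 − 148.58 = -308.02°; wrapped into (−180°, 180°]: 51.98°.
Δφ = -20.75 − 43.50 = -64.25°.
a = sin²(Δφ/2) + cos φ₁ · cos φ₂ · sin²(Δλ/2) = 0.413037.
c = 2·atan2(√a, √(1−a)) = 1.39598 rad → d = 6371·c ≈ 8893.80 km.

8894 km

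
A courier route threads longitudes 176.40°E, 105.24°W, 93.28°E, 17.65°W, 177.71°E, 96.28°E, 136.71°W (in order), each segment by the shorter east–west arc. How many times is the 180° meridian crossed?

Leg 1: +176.40° → -105.24°, shortest Δλ = 78.36° (east) — crosses 180°.
Leg 2: -105.24° → +93.28°, shortest Δλ = -161.48° (west) — crosses 180°.
Leg 3: +93.28° → -17.65°, shortest Δλ = -110.93° (west) — does not cross 180°.
Leg 4: -17.65° → +177.71°, shortest Δλ = -164.64° (west) — crosses 180°.
Leg 5: +177.71° → +96.28°, shortest Δλ = -81.43° (west) — does not cross 180°.
Leg 6: +96.28° → -136.71°, shortest Δλ = 127.01° (east) — crosses 180°.
Total crossings: 4.

4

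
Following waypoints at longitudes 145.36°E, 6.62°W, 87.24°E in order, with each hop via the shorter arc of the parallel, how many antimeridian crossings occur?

0

Leg 1: +145.36° → -6.62°, shortest Δλ = -151.98° (west) — does not cross 180°.
Leg 2: -6.62° → +87.24°, shortest Δλ = 93.86° (east) — does not cross 180°.
Total crossings: 0.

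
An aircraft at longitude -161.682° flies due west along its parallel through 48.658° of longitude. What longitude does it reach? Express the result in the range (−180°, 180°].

Start at -161.682°; shift −48.658° → -210.340°.
-210.340° lies outside (−180°, 180°]; add 360° → +149.660°.

+149.660°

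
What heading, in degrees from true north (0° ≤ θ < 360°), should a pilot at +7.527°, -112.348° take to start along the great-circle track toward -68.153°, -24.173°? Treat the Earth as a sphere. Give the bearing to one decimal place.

158.0°

Δλ = -24.173 − -112.348 = 88.175°.
θ = atan2( sin Δλ · cos φ₂ , cos φ₁ · sin φ₂ − sin φ₁ · cos φ₂ · cos Δλ )
  = atan2(0.37194, -0.92174) = 158.025° → normalised to [0°, 360°): 158.025°.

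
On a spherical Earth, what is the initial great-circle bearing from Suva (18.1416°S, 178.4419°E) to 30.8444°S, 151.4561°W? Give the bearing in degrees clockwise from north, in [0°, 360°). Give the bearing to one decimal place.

120.7°

Δλ = -151.4561 − 178.4419 = -329.8980°; wrapped into (−180°, 180°]: 30.1020°.
θ = atan2( sin Δλ · cos φ₂ , cos φ₁ · sin φ₂ − sin φ₁ · cos φ₂ · cos Δλ )
  = atan2(0.43060, -0.25595) = 120.727° → normalised to [0°, 360°): 120.727°.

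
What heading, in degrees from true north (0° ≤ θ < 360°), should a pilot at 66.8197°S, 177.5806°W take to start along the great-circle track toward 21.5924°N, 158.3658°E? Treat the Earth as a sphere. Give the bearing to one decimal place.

337.7°

Δλ = 158.3658 − -177.5806 = 335.9464°; wrapped into (−180°, 180°]: -24.0536°.
θ = atan2( sin Δλ · cos φ₂ , cos φ₁ · sin φ₂ − sin φ₁ · cos φ₂ · cos Δλ )
  = atan2(-0.37899, 0.92539) = -22.271° → normalised to [0°, 360°): 337.729°.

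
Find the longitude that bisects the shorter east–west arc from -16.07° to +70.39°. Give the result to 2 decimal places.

+27.16°

Signed shortest Δλ from -16.07° to +70.39° is +86.46°.
Midpoint longitude = -16.07° + (+86.46°)/2 = -16.07° + 43.23° = +27.16°.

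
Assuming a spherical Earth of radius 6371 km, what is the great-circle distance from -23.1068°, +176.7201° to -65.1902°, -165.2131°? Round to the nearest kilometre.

Δλ = -165.2131 − 176.7201 = -341.9332°; wrapped into (−180°, 180°]: 18.0668°.
Δφ = -65.1902 − -23.1068 = -42.0834°.
a = sin²(Δφ/2) + cos φ₁ · cos φ₂ · sin²(Δλ/2) = 0.138429.
c = 2·atan2(√a, √(1−a)) = 0.76246 rad → d = 6371·c ≈ 4857.61 km.

4858 km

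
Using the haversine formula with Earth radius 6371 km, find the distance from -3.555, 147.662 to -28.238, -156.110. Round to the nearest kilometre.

Δλ = -156.110 − 147.662 = -303.772°; wrapped into (−180°, 180°]: 56.228°.
Δφ = -28.238 − -3.555 = -24.683°.
a = sin²(Δφ/2) + cos φ₁ · cos φ₂ · sin²(Δλ/2) = 0.240936.
c = 2·atan2(√a, √(1−a)) = 1.02614 rad → d = 6371·c ≈ 6537.51 km.

6538 km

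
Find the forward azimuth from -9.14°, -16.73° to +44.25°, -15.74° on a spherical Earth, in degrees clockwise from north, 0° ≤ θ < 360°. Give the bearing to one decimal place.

Δλ = -15.74 − -16.73 = 0.99°.
θ = atan2( sin Δλ · cos φ₂ , cos φ₁ · sin φ₂ − sin φ₁ · cos φ₂ · cos Δλ )
  = atan2(0.01238, 0.80270) = 0.883° → normalised to [0°, 360°): 0.883°.

0.9°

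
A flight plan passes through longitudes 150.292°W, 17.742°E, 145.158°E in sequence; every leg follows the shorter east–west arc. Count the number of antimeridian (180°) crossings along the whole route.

Leg 1: -150.292° → +17.742°, shortest Δλ = 168.034° (east) — does not cross 180°.
Leg 2: +17.742° → +145.158°, shortest Δλ = 127.416° (east) — does not cross 180°.
Total crossings: 0.

0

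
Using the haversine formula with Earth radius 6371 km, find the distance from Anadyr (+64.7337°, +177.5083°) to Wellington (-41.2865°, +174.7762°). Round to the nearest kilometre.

11791 km

Δλ = 174.7762 − 177.5083 = -2.7321°.
Δφ = -41.2865 − 64.7337 = -106.0202°.
a = sin²(Δφ/2) + cos φ₁ · cos φ₂ · sin²(Δλ/2) = 0.638170.
c = 2·atan2(√a, √(1−a)) = 1.85078 rad → d = 6371·c ≈ 11791.32 km.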